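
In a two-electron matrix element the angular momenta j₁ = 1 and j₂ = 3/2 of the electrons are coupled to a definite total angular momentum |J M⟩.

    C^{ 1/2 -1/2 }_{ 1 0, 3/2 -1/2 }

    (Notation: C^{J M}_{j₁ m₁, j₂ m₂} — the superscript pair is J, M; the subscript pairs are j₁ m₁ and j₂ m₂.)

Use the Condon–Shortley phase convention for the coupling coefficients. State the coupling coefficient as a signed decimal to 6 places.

−√(1/3) ≈ -0.577350

triangle: 2!×0!×1!/4! = 2/24
(j±m)!: 1!×1!×1!×2!×0!×1! = 2
prefactor² = (2J+1)×Δ×N² = 1/3
  k=1: −1/(1!×1!×0!×0!×0!×1!) = -1
Σ = -1  ⇒  CG² = 1/3×(-1)² = 1/3
CG = −√(1/3) = -0.577350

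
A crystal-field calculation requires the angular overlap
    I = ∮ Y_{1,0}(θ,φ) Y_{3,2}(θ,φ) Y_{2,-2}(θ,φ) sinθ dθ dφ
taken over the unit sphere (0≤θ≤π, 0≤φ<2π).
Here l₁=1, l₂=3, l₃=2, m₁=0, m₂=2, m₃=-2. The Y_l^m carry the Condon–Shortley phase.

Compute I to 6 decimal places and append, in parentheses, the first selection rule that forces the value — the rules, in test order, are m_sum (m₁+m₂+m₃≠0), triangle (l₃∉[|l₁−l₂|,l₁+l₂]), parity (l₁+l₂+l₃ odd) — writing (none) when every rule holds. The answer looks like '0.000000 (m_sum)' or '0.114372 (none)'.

0.184674 (none)

Rules hold: Σm=0, L=6 even, 2≤2≤4.
N = 3·7·5 = 105
Δ = 2!·0!·4!/7! = 1/105
Racah Σ t=1..1: t=1:−1/4 = -1/4
⇒ 3j(1 3 2; 0 0 0)² = 3/35, sgn -1
Racah Σ t=1..1: t=1:−1/24 = -1/24
⇒ 3j(1 3 2; 0 2 -2)² = 1/21, sgn -1
4πI² = N·(3j₀)²·(3jₘ)² = 3/7
I = +1·√(0.428571/4π) = 0.18467439
No selection rule forces the value: the integral is nonzero (none).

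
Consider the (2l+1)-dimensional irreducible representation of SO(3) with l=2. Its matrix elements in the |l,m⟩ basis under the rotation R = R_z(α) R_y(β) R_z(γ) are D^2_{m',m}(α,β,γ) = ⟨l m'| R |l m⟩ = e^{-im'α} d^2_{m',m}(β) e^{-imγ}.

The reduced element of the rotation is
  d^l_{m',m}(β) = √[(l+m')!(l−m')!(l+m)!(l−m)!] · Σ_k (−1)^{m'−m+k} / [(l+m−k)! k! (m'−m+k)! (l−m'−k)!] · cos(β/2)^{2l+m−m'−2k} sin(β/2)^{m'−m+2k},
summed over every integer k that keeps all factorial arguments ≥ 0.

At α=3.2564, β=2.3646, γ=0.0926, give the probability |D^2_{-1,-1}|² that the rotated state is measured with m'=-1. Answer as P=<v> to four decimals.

First d^2_{-1,-1}(β=2.3646), then the phase factors e^{-i(-1)α} and e^{-i(-1)γ}:
c=cos(2.364600/2)=0.378797, s=sin(2.364600/2)=0.925480; N=√[1·6·1·6]=6.000000
The bounds max(0,m−m')=0 and min(l+m,l−m')=1 give 2 terms
  k=0: (−1)^0·6.0000/(6)·0.3788^4·0.9255^0 = +0.020589
  k=1: (−1)^1·6.0000/(2)·0.3788^2·0.9255^2 = -0.368696
d^2_{-1,-1}(2.3646) = +0.020589 -0.368696 = -0.348108
|D^2_{-1,-1}|² = |d^2_{-1,-1}(β)|² = (-0.348108)² = 0.121179 (the z-rotation phases have unit modulus)

P=0.1212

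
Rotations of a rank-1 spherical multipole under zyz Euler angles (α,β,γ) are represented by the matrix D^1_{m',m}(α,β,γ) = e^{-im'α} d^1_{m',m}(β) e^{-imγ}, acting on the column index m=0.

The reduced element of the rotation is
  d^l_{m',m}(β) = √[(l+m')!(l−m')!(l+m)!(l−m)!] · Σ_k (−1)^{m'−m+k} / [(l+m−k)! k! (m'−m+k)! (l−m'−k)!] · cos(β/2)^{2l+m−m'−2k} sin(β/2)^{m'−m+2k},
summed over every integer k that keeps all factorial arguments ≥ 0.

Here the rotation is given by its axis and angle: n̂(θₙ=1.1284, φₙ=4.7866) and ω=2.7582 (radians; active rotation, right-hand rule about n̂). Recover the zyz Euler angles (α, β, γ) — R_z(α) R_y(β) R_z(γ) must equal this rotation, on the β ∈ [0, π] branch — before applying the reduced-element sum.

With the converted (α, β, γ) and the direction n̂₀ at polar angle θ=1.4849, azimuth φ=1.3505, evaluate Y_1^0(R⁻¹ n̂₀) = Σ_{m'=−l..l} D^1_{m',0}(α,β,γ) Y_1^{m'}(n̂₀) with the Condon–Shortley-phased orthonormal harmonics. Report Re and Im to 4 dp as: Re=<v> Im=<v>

Re=-0.4192 Im=0.0000

Axis–angle → zyz. n̂ = (sinθₙcosφₙ, sinθₙsinφₙ, cosθₙ) = (+0.067005, -0.901241, +0.428106), ω = 2.7582.
R = I cosω + sinω [n̂]ₓ + (1−cosω) n̂n̂ᵀ gives
  R = [-0.918747, -0.276533, -0.281838; +0.043750, +0.638102, -0.768708; +0.392414, -0.718579, -0.574156]
β = atan2(√(R₁₃²+R₂₃²), R₃₃) = 2.182370; α = atan2(R₂₃, R₁₃) mod 2π = 4.360969; γ = atan2(R₃₂, −R₃₁) mod 2π = 4.212547
Need the full column D^1_{m',0} for m'=−1..1 at α=4.3610, β=2.1824, γ=4.2125.
cos(β/2)=0.461434, sin(β/2)=0.887174
d^1_{-1,0}: single k=1 term ⇒ +0.578941;  D = -0.199290-0.543558i
d^1_{0,0}: k∈[0..1] ⇒ +0.212922 -0.787078 = -0.574156;  D = -0.574156+0.000000i
d^1_{1,0}: single k=0 term ⇒ -0.578941;  D = +0.199290-0.543558i
Y_1^{m'}(θ=1.4849,φ=1.3505) and Σ D·Y over m':
  (-0.1993-0.5436i)·(+0.0752-0.3359i)  (-0.5742+0.0000i)·(+0.0419+0.0000i)  (+0.1993-0.5436i)·(-0.0752-0.3359i)
Y_1^0(R⁻¹ n̂) = -0.419212+0.000000i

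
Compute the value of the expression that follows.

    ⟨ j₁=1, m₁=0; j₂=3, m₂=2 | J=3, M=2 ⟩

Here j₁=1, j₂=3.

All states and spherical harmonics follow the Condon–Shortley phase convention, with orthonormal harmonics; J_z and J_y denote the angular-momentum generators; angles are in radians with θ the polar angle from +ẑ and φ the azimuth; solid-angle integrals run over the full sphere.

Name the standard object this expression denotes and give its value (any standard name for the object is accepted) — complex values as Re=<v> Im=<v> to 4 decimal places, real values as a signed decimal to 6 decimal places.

Clebsch–Gordan coefficient, −√(1/3) ≈ -0.577350

This is a Clebsch–Gordan (vector-coupling) coefficient.
√[7·1!1!5!/8! · 1!1!5!1!5!1!] = √(300)
  +(−1)^0/∏(0,1,1,5,0,0)! = 1/120  (running 1/120)
  +(−1)^1/∏(1,0,0,4,1,1)! = -1/24  (running -1/30)
⟨..|..⟩ = √(300)·(-1/30) = -0.577350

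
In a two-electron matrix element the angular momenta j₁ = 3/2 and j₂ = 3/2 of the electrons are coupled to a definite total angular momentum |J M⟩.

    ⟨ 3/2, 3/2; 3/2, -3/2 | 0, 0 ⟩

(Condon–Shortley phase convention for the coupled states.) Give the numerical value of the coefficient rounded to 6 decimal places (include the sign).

j₁+j₂−J=3  J+j₁−j₂=0  J−j₁+j₂=0  j₁+j₂+J+1=4
(j₁±m₁, j₂±m₂, J±M) = (3,0,0,3,0,0)
P² = 9
sum k=0..0:
  [0] +1/6 = 1/6
S = 1/6
C² = P²·S² = 1/4 ; C = +0.500000

+0.500000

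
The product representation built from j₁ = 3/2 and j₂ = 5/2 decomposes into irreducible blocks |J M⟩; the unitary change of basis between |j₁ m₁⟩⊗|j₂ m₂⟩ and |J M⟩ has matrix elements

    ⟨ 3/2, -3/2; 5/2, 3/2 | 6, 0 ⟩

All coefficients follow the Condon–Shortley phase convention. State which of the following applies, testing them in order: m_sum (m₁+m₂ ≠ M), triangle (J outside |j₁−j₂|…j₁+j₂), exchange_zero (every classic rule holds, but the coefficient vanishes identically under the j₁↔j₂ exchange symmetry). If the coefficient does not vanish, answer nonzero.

m-sum: m₁+m₂ = -3/2+3/2 = 0, M = 0  ✓
triangle: need |j₁−j₂| ≤ J ≤ j₁+j₂, i.e. J ∈ [1, 4]; J = 6 is outside ✗ ⇒ coefficient is 0

triangle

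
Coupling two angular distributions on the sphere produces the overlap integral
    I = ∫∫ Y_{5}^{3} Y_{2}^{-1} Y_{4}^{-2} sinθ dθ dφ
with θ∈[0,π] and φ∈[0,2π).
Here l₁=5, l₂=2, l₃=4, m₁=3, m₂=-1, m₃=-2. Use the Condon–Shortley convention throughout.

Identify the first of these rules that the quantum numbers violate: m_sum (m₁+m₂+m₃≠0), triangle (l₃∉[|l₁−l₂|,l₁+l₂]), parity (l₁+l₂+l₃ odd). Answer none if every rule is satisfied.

azimuthal sum: 3 − 1 − 2 = 0  ✓
3 ≤ 4 ≤ 7 (triangle on l)  ✓
L = 5 + 2 + 4 = 11 (odd)  ✗

parity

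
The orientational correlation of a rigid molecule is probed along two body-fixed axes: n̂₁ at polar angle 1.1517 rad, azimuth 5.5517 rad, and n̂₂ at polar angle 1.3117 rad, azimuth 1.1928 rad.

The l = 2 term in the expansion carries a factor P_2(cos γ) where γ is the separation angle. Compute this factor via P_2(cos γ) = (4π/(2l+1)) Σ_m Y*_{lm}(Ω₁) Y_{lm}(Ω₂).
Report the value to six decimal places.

-0.439157

Term-by-term m-sum for l=2 (normalisation 4π/5 = 2.513274):
  m=-2: Y*=(0.034686, -0.320437)  Y=(-0.262601, -0.247594)  product (-0.088447, 0.075559)
  m=-1: Y*=(0.213707, -0.191823)  Y=(0.070611, -0.177819)  product (-0.019020, -0.051546)
  m=+0: Y*=(-0.158709, -0.000000)  Y=(-0.253283, 0.000000)  product (0.040198, 0.000000)
  m=+1: Y*=(-0.213707, -0.191823)  Y=(-0.070611, -0.177819)  product (-0.019020, 0.051546)
  m=+2: Y*=(0.034686, 0.320437)  Y=(-0.262601, 0.247594)  product (-0.088447, -0.075559)
Accumulated sum (-0.174735, 0.000000); after 4π/(2l+1) scaling, (-0.439157, 0.000000) ⇒ P_2 = -0.439157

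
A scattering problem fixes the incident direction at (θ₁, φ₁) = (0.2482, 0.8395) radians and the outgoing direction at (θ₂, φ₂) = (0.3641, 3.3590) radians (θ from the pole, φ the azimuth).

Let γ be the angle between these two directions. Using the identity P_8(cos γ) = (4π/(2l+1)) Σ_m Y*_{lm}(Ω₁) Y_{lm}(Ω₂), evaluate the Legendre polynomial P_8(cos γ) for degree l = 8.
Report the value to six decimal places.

-0.196171

Expand P_8 via completeness: Σ_{m} conj(Y_{8,m}) at Ω₁ times Y_{8,m} at Ω₂ —
  m=-8: Y*=(0.000006, 0.000003)  Y=(-0.000022, -0.000131)  product (0.000000, -0.000000)
  m=-7: Y*=(0.000099, -0.000043)  Y=(-0.000068, 0.001397)  product (0.000000, 0.000000)
  m=-6: Y*=(0.000346, -0.001027)  Y=(0.002444, -0.008959)  product (-0.000008, -0.000006)
  m=-5: Y*=(-0.003853, -0.006810)  Y=(-0.020437, 0.038898)  product (0.000344, -0.000011)
  m=-4: Y*=(-0.040865, -0.008984)  Y=(0.097765, -0.115796)  product (-0.005035, 0.003854)
  m=-3: Y*=(-0.132557, 0.095254)  Y=(-0.293897, 0.224454)  product (0.017578, -0.057748)
  m=-2: Y*=(-0.047064, 0.433257)  Y=(0.518938, -0.241027)  product (0.080003, 0.236177)
  m=-1: Y*=(0.443213, 0.493966)  Y=(-0.350292, 0.077379)  product (-0.193476, -0.138737)
  m=+0: Y*=(0.187533, -0.000000)  Y=(-0.342301, 0.000000)  product (-0.064193, 0.000000)
  m=+1: Y*=(-0.443213, 0.493966)  Y=(0.350292, 0.077379)  product (-0.193476, 0.138737)
  m=+2: Y*=(-0.047064, -0.433257)  Y=(0.518938, 0.241027)  product (0.080003, -0.236177)
  m=+3: Y*=(0.132557, 0.095254)  Y=(0.293897, 0.224454)  product (0.017578, 0.057748)
  m=+4: Y*=(-0.040865, 0.008984)  Y=(0.097765, 0.115796)  product (-0.005035, -0.003854)
  m=+5: Y*=(0.003853, -0.006810)  Y=(0.020437, 0.038898)  product (0.000344, 0.000011)
  m=+6: Y*=(0.000346, 0.001027)  Y=(0.002444, 0.008959)  product (-0.000008, 0.000006)
  m=+7: Y*=(-0.000099, -0.000043)  Y=(0.000068, 0.001397)  product (0.000000, -0.000000)
  m=+8: Y*=(0.000006, -0.000003)  Y=(-0.000022, 0.000131)  product (0.000000, 0.000000)
Σ over m = (-0.265383, -0.000000); ×(4π/17) → (-0.196171, -0.000000). Real part: -0.196171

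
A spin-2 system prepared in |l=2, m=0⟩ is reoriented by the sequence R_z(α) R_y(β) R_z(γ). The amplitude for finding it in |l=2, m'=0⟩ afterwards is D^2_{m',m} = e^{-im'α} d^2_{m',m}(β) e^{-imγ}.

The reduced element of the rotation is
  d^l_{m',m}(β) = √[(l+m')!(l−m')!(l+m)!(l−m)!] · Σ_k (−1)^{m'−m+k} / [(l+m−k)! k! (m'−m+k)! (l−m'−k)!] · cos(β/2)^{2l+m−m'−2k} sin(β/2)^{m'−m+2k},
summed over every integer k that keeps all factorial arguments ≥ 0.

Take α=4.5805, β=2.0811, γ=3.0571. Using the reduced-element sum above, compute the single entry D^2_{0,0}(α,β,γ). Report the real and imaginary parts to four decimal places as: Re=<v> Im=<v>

Re=-0.1421 Im=0.0000

D^2_{0,0}(4.5805,2.0811,3.0571) = e^{-i·0·4.5805}·d^2_{0,0}(2.0811)·e^{-i·0·3.0571}. Compute d first:
With c≡cos(β/2)=0.505746 and s≡sin(β/2)=0.862683, N=[2·2·2·2]^{1/2}=4.000000
k∈{0,1,2} keeps every argument non-negative
  k=0: (−1)^0·4.0000/(4)·0.5057^4·0.8627^0 = +0.065423
  k=1: (−1)^1·4.0000/(1)·0.5057^2·0.8627^2 = -0.761424
  k=2: (−1)^2·4.0000/(4)·0.5057^0·0.8627^4 = +0.553865
d^2_{0,0}(2.0811) = +0.065423 -0.761424 +0.553865 = -0.142136
D = (+1.000000+0.000000i)·(-0.142136)·(+1.000000+0.000000i) = -0.142136+0.000000i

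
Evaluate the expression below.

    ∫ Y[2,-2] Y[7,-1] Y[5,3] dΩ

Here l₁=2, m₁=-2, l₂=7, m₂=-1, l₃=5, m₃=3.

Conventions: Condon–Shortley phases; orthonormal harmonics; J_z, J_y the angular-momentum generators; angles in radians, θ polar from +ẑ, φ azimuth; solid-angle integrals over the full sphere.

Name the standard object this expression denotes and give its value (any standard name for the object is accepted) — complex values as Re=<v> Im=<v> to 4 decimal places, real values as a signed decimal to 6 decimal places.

This is a Gaunt coefficient — the integral of a triple product of spherical harmonics over the sphere.
Checks pass: Σm=0; 14 even; l₃=5∈[5,9].
(2·2+1)(2·7+1)(2·5+1) = 825
Δ: 4! 0! 10! / 15! → 1/15015
sum: t=2:+1/57600 = 1/57600
3j²(2 7 5; 0 0 0) = Δ·Π!·Σ² = 21/715  (sign -1)
sum: t=4:+1/1935360 = 1/1935360
3j²(2 7 5; -2 -1 3) = Δ·Π!·Σ² = 1/1001  (sign +1)
combine: 4πI² = 825·21/715·1/1001 = 45/1859
take √, sign -1: I = -0.04388960

Gaunt coefficient, -0.043890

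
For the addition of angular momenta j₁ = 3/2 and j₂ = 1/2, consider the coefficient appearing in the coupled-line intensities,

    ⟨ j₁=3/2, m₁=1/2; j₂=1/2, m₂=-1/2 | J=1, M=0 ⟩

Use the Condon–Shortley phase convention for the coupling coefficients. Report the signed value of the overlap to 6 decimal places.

triangle: 1!×2!×0!/4! = 2/24
(j±m)!: 2!×1!×0!×1!×1!×1! = 2
prefactor² = (2J+1)×Δ×N² = 1/2
  k=0: +1/(0!×1!×1!×0!×1!×0!) = 1
Σ = 1  ⇒  CG² = 1/2×1² = 1/2
CG = +√(1/2) = +0.707107

+0.707107  (= +√(1/2))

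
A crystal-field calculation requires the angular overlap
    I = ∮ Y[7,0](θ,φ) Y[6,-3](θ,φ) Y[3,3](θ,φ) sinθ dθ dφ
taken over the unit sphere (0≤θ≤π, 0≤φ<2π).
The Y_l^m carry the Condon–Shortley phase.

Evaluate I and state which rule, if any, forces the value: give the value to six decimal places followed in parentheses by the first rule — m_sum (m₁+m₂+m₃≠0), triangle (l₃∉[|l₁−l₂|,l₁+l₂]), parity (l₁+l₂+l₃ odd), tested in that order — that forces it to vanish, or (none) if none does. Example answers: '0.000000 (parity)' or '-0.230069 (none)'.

-0.117879 (none)

m-sum 0 ✓  L=16 even ✓  1≤3≤13 ✓
Π(2lᵢ+1) = 15×13×7 = 1365
triangle coeff Δ(7,6,3) = 1/2042040
Σ_t [4,6]: t=4:+1/207360 t=5:−1/57600 t=6:+1/207360 = -1/129600
(3j)²=168/12155 [(7 6 3; 0 0 0)], sign=+1
Σ_t [3,3]: t=3:−1/1451520 = -1/1451520
(3j)²=45/4862 [(7 6 3; 0 -3 3)], sign=-1
⇒ 4πI² = 79380/454597
I = (-1)√(79380/454597/(4π)) = -0.11787924
No selection rule forces the value: the integral is nonzero (none).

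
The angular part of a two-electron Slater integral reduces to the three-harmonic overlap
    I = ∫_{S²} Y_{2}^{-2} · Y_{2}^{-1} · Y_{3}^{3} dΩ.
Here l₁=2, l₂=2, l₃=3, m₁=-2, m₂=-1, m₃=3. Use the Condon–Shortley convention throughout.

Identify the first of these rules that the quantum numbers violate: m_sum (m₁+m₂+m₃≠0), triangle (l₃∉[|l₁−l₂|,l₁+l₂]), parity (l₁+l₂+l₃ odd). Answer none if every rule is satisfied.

azimuthal sum: -2 − 1 + 3 = 0  ✓
0 ≤ 3 ≤ 4 (triangle on l)  ✓
L = 2 + 2 + 3 = 7 (odd)  ✗

parity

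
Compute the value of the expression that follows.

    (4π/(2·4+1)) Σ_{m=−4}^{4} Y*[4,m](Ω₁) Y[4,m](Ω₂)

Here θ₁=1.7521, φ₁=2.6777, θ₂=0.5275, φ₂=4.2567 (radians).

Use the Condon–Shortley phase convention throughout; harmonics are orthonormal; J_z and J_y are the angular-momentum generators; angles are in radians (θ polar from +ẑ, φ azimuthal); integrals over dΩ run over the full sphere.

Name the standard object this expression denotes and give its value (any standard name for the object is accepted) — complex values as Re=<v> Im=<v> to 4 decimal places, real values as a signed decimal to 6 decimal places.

Legendre polynomial (addition theorem), +0.282021

This sum is the spherical-harmonic addition theorem: it equals the Legendre polynomial P_l(cos γ) of the angle γ between the two directions.
Summing Y*_{l m}(θ₁,φ₁)·Y_{l m}(θ₂,φ₂) over m ∈ [−4, 4]; prefactor 4π/(2·4+1) = 1.396263:
  [-4]  conj(Y_{4,-4})(Ω₁) = (-0.116373, -0.397542) ; Y_{4,-4}(Ω₂) = (-0.007083, 0.027515) ; Δ = (0.011763, -0.000386)
  [-3]  conj(Y_{4,-3})(Ω₁) = (0.038265, -0.211339) ; Y_{4,-3}(Ω₂) = (0.135094, -0.027910) ; Δ = (-0.000729, -0.029619)
  [-2]  conj(Y_{4,-2})(Ω₁) = (-0.149896, 0.200065) ; Y_{4,-2}(Ω₂) = (-0.219476, -0.283131) ; Δ = (0.089543, -0.001469)
  [-1]  conj(Y_{4,-1})(Ω₁) = (-0.208036, 0.104082) ; Y_{4,-1}(Ω₂) = (-0.201603, 0.411358) ; Δ = (-0.000874, -0.106560)
  [+0]  conj(Y_{4,0})(Ω₁) = (0.218090, -0.000000) ; Y_{4,0}(Ω₂) = (0.011818, 0.000000) ; Δ = (0.002577, 0.000000)
  [+1]  conj(Y_{4,1})(Ω₁) = (0.208036, 0.104082) ; Y_{4,1}(Ω₂) = (0.201603, 0.411358) ; Δ = (-0.000874, 0.106560)
  [+2]  conj(Y_{4,2})(Ω₁) = (-0.149896, -0.200065) ; Y_{4,2}(Ω₂) = (-0.219476, 0.283131) ; Δ = (0.089543, 0.001469)
  [+3]  conj(Y_{4,3})(Ω₁) = (-0.038265, -0.211339) ; Y_{4,3}(Ω₂) = (-0.135094, -0.027910) ; Δ = (-0.000729, 0.029619)
  [+4]  conj(Y_{4,4})(Ω₁) = (-0.116373, 0.397542) ; Y_{4,4}(Ω₂) = (-0.007083, -0.027515) ; Δ = (0.011763, 0.000386)
Σ over m = (0.201983, -0.000000); ×(4π/9) → (0.282021, -0.000000). Real part: 0.282021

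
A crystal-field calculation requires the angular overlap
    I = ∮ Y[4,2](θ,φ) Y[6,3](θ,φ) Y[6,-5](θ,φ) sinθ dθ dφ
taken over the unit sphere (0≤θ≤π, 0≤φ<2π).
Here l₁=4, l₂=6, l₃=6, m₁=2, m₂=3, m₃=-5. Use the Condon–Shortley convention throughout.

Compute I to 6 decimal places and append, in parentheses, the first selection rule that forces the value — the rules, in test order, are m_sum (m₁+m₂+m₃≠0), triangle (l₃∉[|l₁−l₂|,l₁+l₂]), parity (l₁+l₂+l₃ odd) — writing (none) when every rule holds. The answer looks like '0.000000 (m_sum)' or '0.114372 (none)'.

-0.147064 (none)

Checks pass: Σm=0; 16 even; l₃=6∈[2,10].
(2·4+1)(2·6+1)(2·6+1) = 1521
Δ: 4! 4! 8! / 17! → 1/15315300
sum: t=0:+1/829440 t=1:−1/25920 t=2:+1/9216 t=3:−1/25920 t=4:+1/829440 = 7/207360
3j²(4 6 6; 0 0 0) = Δ·Π!·Σ² = 28/2431  (sign +1)
sum: t=1:−1/1451520 t=2:+1/483840 = 1/725760
3j²(4 6 6; 2 3 -5) = Δ·Π!·Σ² = 24/1547  (sign -1)
combine: 4πI² = 1521·28/2431·24/1547 = 864/3179
take √, sign -1: I = -0.14706410
No selection rule forces the value: the integral is nonzero (none).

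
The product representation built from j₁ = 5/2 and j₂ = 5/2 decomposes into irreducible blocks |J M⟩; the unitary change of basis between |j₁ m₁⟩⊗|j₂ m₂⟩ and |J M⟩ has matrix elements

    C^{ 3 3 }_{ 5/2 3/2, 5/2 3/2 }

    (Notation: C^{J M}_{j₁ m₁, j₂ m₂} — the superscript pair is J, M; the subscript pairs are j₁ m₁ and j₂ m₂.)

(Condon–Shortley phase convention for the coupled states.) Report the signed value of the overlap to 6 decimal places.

j₁+j₂−J=2  J+j₁−j₂=3  J−j₁+j₂=3  j₁+j₂+J+1=9
(j₁±m₁, j₂±m₂, J±M) = (4,1,4,1,6,0)
P² = 576
sum k=1..1:
  [1] −1/36 = -1/36
S = -1/36
C² = P²·S² = 4/9 ; C = -0.666667

−√(4/9) = -0.666667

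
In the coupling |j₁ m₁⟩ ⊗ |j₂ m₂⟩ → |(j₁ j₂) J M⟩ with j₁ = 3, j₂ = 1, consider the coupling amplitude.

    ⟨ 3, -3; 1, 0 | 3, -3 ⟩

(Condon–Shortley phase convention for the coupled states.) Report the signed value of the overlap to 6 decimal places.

j₁+j₂−J=1  J+j₁−j₂=5  J−j₁+j₂=1  j₁+j₂+J+1=8
(j₁±m₁, j₂±m₂, J±M) = (0,6,1,1,0,6)
P² = 10800
sum k=1..1:
  [1] −1/120 = -1/120
S = -1/120
C² = P²·S² = 3/4 ; C = -0.866025

−√(3/4) ≈ -0.866025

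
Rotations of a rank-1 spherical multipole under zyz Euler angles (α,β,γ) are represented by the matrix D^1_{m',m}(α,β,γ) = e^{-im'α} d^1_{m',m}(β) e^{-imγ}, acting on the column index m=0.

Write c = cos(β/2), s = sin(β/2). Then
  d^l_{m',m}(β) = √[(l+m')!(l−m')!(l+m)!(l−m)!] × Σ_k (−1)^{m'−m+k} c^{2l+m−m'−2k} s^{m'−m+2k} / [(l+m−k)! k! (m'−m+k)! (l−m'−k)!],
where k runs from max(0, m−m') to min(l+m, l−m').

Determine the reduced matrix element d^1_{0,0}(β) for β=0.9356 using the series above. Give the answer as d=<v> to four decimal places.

d=0.5933

d^1_{0,0}(β=0.9356) via the finite sum:
Half-angle: c=0.892562, s=0.450924. N=√(1·1·1·1)=1.000000
Admissible k: 0..1 (factorial args all ≥0)
  k=0: (−1)^0·1.0000/(1)·0.8926^2·0.4509^0 = +0.796668
  k=1: (−1)^1·1.0000/(1)·0.8926^0·0.4509^2 = -0.203332
d^1_{0,0}(0.9356) = +0.796668 -0.203332 = +0.593336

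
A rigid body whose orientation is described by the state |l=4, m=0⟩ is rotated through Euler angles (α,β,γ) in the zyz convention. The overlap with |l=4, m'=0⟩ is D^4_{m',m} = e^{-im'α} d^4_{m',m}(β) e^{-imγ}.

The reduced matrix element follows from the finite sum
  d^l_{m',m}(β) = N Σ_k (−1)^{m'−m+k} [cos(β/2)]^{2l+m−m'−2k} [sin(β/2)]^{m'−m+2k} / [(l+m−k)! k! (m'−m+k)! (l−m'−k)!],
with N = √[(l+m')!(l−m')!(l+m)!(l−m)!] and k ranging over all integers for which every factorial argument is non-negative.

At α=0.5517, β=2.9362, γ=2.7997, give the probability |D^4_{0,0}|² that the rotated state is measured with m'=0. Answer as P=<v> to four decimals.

Split into d^4_{0,0}(β=2.9362) × two z-phases.
With c≡cos(β/2)=0.102516 and s≡sin(β/2)=0.994731, N=[24·24·24·24]^{1/2}=576.000000
Admissible k: 0..4 (factorial args all ≥0)
  k=0: (−1)^0·576.0000/(576)·0.1025^8·0.9947^0 = +0.000000
  k=1: (−1)^1·576.0000/(36)·0.1025^6·0.9947^2 = -0.000018
  k=2: (−1)^2·576.0000/(16)·0.1025^4·0.9947^4 = +0.003893
  k=3: (−1)^3·576.0000/(36)·0.1025^2·0.9947^6 = -0.162906
  k=4: (−1)^4·576.0000/(576)·0.1025^0·0.9947^8 = +0.958620
d^4_{0,0}(2.9362) = +0.000000 -0.000018 +0.003893 -0.162906 +0.958620 = +0.799589
|D^4_{0,0}|² = |d^4_{0,0}(β)|² = (+0.799589)² = 0.639342 (the z-rotation phases have unit modulus)

P=0.6393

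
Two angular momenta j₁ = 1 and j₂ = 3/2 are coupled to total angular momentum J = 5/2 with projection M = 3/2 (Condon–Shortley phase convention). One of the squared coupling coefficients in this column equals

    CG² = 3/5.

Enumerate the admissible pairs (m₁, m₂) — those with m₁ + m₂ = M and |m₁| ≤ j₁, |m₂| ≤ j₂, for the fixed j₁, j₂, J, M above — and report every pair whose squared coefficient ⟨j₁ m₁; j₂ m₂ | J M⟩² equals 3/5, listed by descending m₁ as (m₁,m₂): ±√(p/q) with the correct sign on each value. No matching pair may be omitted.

(1,1/2): +√(3/5)

Admissible pairs with m₁+m₂ = M = 3/2: (0,3/2), (1,1/2)
  (m₁,m₂)=(1,1/2): CG² = 3/5, CG = +√(3/5)   ← matches the target
  (m₁,m₂)=(0,3/2): CG² = 2/5, CG = +√(2/5)
Pairs with CG² = 3/5: (1,1/2): +√(3/5)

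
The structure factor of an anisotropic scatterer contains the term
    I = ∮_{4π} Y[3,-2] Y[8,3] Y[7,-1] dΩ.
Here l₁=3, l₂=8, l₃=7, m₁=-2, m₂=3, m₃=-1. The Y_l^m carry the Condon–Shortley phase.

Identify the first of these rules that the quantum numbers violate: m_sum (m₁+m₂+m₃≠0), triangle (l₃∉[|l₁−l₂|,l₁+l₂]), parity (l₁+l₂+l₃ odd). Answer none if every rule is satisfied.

azimuthal sum: -2 + 3 − 1 = 0  ✓
5 ≤ 7 ≤ 11 (triangle on l)  ✓
L = 3 + 8 + 7 = 18 (even)  ✓

none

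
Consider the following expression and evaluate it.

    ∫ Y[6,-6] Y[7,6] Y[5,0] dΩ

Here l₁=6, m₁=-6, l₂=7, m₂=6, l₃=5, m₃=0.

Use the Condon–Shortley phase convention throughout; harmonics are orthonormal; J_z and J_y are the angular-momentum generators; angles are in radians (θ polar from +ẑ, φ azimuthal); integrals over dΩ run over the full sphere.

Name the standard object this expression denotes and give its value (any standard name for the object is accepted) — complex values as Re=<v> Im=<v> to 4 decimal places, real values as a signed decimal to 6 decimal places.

This is a Gaunt coefficient — the integral of a triple product of spherical harmonics over the sphere.
m-sum 0 ✓  L=18 even ✓  1≤5≤13 ✓
Π(2lᵢ+1) = 13×15×11 = 2145
triangle coeff Δ(6,7,5) = 1/174594420
Σ_t [2,6]: t=2:+1/4147200 t=3:−1/207360 t=4:+1/82944 t=5:−1/207360 t=6:+1/4147200 = 1/345600
(3j)²=420/46189 [(6 7 5; 0 0 0)], sign=-1
Σ_t [8,8]: t=8:+1/116121600 = 1/116121600
(3j)²=165/9044 [(6 7 5; -6 6 0)], sign=-1
⇒ 4πI² = 37125/104329
I = (+1)√(37125/104329/(4π)) = 0.16827739

Gaunt coefficient, +0.168277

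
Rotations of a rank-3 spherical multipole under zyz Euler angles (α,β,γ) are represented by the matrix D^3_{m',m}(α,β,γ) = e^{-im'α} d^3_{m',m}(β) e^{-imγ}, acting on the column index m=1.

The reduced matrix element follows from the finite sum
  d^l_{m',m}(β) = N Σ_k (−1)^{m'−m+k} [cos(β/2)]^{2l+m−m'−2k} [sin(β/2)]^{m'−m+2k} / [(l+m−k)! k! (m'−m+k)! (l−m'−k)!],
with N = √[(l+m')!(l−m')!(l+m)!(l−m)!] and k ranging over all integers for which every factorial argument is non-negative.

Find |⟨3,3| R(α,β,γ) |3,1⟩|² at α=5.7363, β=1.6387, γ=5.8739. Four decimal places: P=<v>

Split into d^3_{3,1}(β=1.6387) × two z-phases.
c=cos(1.638700/2)=0.682696, s=sin(1.638700/2)=0.730702; N=√[720·1·24·2]=185.903201
The bounds max(0,m−m')=0 and min(l+m,l−m')=0 give 1 term
  k=0: (−1)^2·185.9032/(48)·0.6827^4·0.7307^2 = +0.449197
d^3_{3,1}(1.6387) = +0.449197
|D^3_{3,1}|² = |d^3_{3,1}(β)|² = (+0.449197)² = 0.201778 (the z-rotation phases have unit modulus)

P=0.2018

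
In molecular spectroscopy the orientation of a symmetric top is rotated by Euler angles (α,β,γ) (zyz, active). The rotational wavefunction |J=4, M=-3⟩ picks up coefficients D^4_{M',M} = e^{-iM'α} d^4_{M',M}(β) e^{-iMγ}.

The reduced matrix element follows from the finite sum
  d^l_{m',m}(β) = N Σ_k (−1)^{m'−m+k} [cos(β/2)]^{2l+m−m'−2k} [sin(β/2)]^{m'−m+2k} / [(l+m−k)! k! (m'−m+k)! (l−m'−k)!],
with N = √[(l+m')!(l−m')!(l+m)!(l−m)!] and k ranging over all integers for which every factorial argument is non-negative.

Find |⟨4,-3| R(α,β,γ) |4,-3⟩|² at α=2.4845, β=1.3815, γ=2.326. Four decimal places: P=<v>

P=0.2220

D^4_{-3,-3}(2.4845,1.3815,2.3260) = e^{-i·-3·2.4845}·d^4_{-3,-3}(1.3815)·e^{-i·-3·2.3260}. Compute d first:
c=cos(1.381500/2)=0.770768, s=sin(1.381500/2)=0.637115; N=√[1·5040·1·5040]=5040.000000
k∈{0,1} keeps every argument non-negative
  k=0: (−1)^0·5040.0000/(5040)·0.7708^8·0.6371^0 = +0.124564
  k=1: (−1)^1·5040.0000/(720)·0.7708^6·0.6371^2 = -0.595769
d^4_{-3,-3}(1.3815) = +0.124564 -0.595769 = -0.471205
|D^4_{-3,-3}|² = |d^4_{-3,-3}(β)|² = (-0.471205)² = 0.222034 (the z-rotation phases have unit modulus)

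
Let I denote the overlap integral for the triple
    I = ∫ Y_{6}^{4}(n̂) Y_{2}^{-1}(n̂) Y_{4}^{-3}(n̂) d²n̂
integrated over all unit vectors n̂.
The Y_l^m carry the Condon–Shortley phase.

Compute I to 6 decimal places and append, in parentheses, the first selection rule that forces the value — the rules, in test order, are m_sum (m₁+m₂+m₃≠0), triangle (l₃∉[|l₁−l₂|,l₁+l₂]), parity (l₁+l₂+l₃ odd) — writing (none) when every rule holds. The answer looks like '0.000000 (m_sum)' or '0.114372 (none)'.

0.246389 (none)

m-sum 0 ✓  L=12 even ✓  4≤4≤8 ✓
Π(2lᵢ+1) = 13×5×9 = 585
triangle coeff Δ(6,2,4) = 1/6435
Σ_t [2,2]: t=2:+1/2304 = 1/2304
(3j)²=5/143 [(6 2 4; 0 0 0)], sign=+1
Σ_t [1,1]: t=1:−1/30240 = -1/30240
(3j)²=16/429 [(6 2 4; 4 -1 -3)], sign=+1
⇒ 4πI² = 1200/1573
I = (+1)√(1200/1573/(4π)) = 0.24638901
No selection rule forces the value: the integral is nonzero (none).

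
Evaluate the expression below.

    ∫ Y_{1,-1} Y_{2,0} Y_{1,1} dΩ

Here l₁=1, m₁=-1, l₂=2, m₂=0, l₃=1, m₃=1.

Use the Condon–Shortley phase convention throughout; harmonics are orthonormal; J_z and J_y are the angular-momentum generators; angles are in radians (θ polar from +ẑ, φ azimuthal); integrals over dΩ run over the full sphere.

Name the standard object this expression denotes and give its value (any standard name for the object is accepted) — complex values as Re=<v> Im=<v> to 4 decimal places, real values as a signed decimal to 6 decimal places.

Gaunt coefficient, +0.126157

This is a Gaunt coefficient — the integral of a triple product of spherical harmonics over the sphere.
Checks pass: Σm=0; 4 even; l₃=1∈[1,3].
(2·1+1)(2·2+1)(2·1+1) = 45
Δ: 2! 0! 2! / 5! → 1/30
sum: t=1:−1/1 = -1/1
3j²(1 2 1; 0 0 0) = Δ·Π!·Σ² = 2/15  (sign +1)
sum: t=2:+1/4 = 1/4
3j²(1 2 1; -1 0 1) = Δ·Π!·Σ² = 1/30  (sign +1)
combine: 4πI² = 45·2/15·1/30 = 1/5
take √, sign +1: I = 0.12615663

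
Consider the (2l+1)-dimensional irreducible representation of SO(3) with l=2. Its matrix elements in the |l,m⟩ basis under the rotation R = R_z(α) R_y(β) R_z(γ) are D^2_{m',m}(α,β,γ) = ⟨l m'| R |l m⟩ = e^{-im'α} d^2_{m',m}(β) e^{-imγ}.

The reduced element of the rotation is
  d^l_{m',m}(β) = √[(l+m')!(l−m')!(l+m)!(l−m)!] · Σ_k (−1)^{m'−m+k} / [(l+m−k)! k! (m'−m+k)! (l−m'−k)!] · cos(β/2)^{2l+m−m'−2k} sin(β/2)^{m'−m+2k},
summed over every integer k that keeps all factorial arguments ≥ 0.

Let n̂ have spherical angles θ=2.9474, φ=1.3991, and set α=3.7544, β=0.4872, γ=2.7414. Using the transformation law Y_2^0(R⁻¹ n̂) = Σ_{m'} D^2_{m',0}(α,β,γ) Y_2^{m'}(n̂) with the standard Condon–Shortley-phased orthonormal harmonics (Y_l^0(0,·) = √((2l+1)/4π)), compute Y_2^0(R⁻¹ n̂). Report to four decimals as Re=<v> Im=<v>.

Re=0.5045 Im=0.0000

Need the full column D^2_{m',0} for m'=−2..2 at α=3.7544, β=0.4872, γ=2.7414.
cos(β/2)=0.970476, sin(β/2)=0.241198
d^2_{-2,0}: single k=2 term ⇒ +0.134212;  D = +0.045413+0.126296i
d^2_{-1,0}: k∈[1..2] ⇒ +0.540012 -0.033357 = +0.506656;  D = -0.414463-0.291411i
d^2_{0,0}: k∈[0..2] ⇒ +0.887032 -0.219168 +0.003384 = +0.671248;  D = +0.671248+0.000000i
d^2_{1,0}: k∈[0..1] ⇒ -0.540012 +0.033357 = -0.506656;  D = +0.414463-0.291411i
d^2_{2,0}: single k=0 term ⇒ +0.134212;  D = +0.045413-0.126296i
Y_2^{m'}(θ=2.9474,φ=1.3991) and Σ D·Y over m':
  (+0.0454+0.1263i)·(-0.0135-0.0048i)  (-0.4145-0.2914i)·(-0.0250+0.1441i)  (+0.6712+0.0000i)·(+0.5955+0.0000i)  (+0.4145-0.2914i)·(+0.0250+0.1441i)  (+0.0454-0.1263i)·(-0.0135+0.0048i)
Y_2^0(R⁻¹ n̂) = +0.504473+0.000000i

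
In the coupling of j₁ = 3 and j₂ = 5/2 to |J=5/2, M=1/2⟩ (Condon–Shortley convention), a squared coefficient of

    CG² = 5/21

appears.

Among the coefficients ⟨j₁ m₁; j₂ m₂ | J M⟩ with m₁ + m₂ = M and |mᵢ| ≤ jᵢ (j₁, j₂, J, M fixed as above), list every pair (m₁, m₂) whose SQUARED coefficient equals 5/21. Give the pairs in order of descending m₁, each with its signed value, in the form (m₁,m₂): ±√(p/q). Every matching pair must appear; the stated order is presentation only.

(3,-5/2): +√(5/21)

Admissible pairs with m₁+m₂ = M = 1/2: (-2,5/2), (-1,3/2), (0,1/2), (1,-1/2), (2,-3/2), (3,-5/2)
  (m₁,m₂)=(3,-5/2): CG² = 5/21, CG = +√(5/21)   ← matches the target
  (m₁,m₂)=(2,-3/2): CG² = 1/14, CG = +√(1/14)
  (m₁,m₂)=(1,-1/2): CG² = 8/35, CG = −√(8/35)
  (m₁,m₂)=(0,1/2): CG² = 8/105, CG = +√(8/105)
  (m₁,m₂)=(-1,3/2): CG² = 1/35, CG = +√(1/35)
  (m₁,m₂)=(-2,5/2): CG² = 5/14, CG = −√(5/14)
Pairs with CG² = 5/21: (3,-5/2): +√(5/21)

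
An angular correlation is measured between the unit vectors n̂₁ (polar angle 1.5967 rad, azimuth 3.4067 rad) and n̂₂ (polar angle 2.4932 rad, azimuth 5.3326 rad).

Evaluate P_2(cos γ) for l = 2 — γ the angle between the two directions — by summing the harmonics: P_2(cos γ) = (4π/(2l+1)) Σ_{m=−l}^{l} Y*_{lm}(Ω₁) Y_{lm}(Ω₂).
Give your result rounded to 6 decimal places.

Addition theorem: P_2(cos γ) = (4π/5) Σ_m Y*_{lm}(Ω₁) Y_{lm}(Ω₂), m = −2…2:
  m=-2: (+0.333015+0.195215i) × (-0.045699+0.133257i) = -0.041232+0.035455i  (running Σ = -0.041232+0.035455i)
  m=-1: (+0.019304+0.005241i) × (-0.216130-0.302606i) = -0.002586-0.006974i  (running Σ = -0.043819+0.028481i)
  m=0: (-0.314757-0.000000i) × (+0.285711+0.000000i) = -0.089929-0.000000i  (running Σ = -0.133748+0.028481i)
  m=1: (-0.019304+0.005241i) × (+0.216130-0.302606i) = -0.002586+0.006974i  (running Σ = -0.136334+0.035455i)
  m=2: (+0.333015-0.195215i) × (-0.045699-0.133257i) = -0.041232-0.035455i  (running Σ = -0.177567+0.000000i)
Total Σ_m = -0.177567+0.000000i. Multiply by 2.513274: -0.446273+0.000000i. P_2(cos γ) = -0.446273

-0.446273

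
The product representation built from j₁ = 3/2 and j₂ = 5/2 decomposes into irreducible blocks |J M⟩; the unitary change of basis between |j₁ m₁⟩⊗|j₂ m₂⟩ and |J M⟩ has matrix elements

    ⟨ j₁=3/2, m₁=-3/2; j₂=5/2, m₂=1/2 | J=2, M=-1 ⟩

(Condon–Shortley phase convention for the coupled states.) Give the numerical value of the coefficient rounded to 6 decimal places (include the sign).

+√(9/28) ≈ +0.566947

triangle: 2!·1!·3!/7! = 12/5040
(j±m)!: 0!·3!·3!·2!·1!·3! = 432
prefactor² = (2J+1)·Δ·N² = 36/7
  k=2: +1/(2!·0!·1!·1!·0!·2!) = 1/4
Σ = 1/4  ⇒  CG² = 36/7·(1/4)² = 9/28
CG = +√(9/28) = +0.566947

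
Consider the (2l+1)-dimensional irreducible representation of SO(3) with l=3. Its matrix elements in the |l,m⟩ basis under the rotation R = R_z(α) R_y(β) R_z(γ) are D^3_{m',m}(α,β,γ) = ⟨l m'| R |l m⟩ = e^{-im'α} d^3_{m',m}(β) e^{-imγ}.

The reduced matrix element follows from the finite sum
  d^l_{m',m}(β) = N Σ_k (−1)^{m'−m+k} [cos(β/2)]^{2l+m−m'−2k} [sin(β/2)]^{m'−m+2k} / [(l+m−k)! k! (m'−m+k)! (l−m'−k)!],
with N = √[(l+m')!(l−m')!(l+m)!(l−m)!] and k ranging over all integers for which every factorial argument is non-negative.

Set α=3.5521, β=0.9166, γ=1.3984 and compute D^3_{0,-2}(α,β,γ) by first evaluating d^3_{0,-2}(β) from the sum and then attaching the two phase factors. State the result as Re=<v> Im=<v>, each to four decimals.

Re=-0.4938 Im=0.1773

D^3_{0,-2}(3.5521,0.9166,1.3984) = e^{-i·0·3.5521}·d^3_{0,-2}(0.9166)·e^{-i·-2·1.3984}. Compute d first:
Half-angle: c=0.896806, s=0.442424. N=√(6·6·1·120)=65.726707
k∈{0,1} keeps every argument non-negative
  k=0: (−1)^2·65.7267/(12)·0.8968^4·0.4424^2 = +0.693477
  k=1: (−1)^3·65.7267/(12)·0.8968^2·0.4424^4 = -0.168777
d^3_{0,-2}(0.9166) = +0.693477 -0.168777 = +0.524700
Phases: e^{-i·(0)·3.5521}=+1.000000+0.000000i, e^{-i·(-2)·1.3984}=-0.941146+0.338002i ⇒ D=-0.493819+0.177350i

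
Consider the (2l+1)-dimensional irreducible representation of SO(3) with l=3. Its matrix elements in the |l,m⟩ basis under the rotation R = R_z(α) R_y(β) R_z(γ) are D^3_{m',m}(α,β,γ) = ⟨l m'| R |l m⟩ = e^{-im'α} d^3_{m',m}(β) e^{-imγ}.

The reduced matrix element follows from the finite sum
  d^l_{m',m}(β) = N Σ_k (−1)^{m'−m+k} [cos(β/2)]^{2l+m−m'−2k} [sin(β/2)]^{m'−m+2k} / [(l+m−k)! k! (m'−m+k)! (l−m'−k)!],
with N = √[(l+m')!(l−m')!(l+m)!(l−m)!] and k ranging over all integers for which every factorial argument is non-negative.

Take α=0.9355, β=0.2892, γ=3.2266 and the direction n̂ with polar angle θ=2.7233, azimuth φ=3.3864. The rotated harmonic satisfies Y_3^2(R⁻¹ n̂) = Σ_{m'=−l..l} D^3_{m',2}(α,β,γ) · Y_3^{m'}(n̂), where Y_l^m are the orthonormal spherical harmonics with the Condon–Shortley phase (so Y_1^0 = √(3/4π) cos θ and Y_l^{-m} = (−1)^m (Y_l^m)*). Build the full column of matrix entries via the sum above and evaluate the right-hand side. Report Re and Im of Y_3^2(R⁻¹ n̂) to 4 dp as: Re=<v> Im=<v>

Re=0.0670 Im=0.0090

Need the full column D^3_{m',2} for m'=−3..3 at α=0.9355, β=0.2892, γ=3.2266.
cos(β/2)=0.989564, sin(β/2)=0.144097
d^3_{-3,2}: single k=5 term ⇒ +0.000151;  D = -0.000132+0.000073i
d^3_{-2,2}: k∈[4..5] ⇒ +0.002111 -0.000009 = +0.002102;  D = -0.000273+0.002084i
d^3_{-1,2}: k∈[3..4] ⇒ +0.018337 -0.000194 = +0.018142;  D = +0.013081+0.012571i
d^3_{0,2}: k∈[2..3] ⇒ +0.109054 -0.002312 = +0.106742;  D = +0.105203-0.018060i
d^3_{1,2}: k∈[1..2] ⇒ +0.432387 -0.018337 = +0.414050;  D = +0.185774-0.370035i
d^3_{2,2}: k∈[0..1] ⇒ +0.938993 -0.099553 = +0.839440;  D = -0.380334-0.748335i
d^3_{3,2}: single k=0 term ⇒ -0.334925;  D = +0.330372+0.055038i
Y_3^{m'}(θ=2.7233,φ=3.3864) and Σ D·Y over m':
  (-0.0001+0.0001i)·(-0.0208+0.0187i)  (-0.0003+0.0021i)·(-0.1360+0.0725i)  (+0.0131+0.0126i)·(-0.4044+0.1010i)  (+0.1052-0.0181i)·(-0.4007+0.0000i)  (+0.1858-0.3700i)·(+0.4044+0.1010i)  (-0.3803-0.7483i)·(-0.1360-0.0725i)  (+0.3304+0.0550i)·(+0.0208+0.0187i)
Y_3^2(R⁻¹ n̂) = +0.066995+0.008959i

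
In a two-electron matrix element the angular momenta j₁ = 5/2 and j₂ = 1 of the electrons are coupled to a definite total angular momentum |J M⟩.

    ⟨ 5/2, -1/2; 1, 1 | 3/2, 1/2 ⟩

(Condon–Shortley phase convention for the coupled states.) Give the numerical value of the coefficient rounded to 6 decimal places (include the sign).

√[4·2!3!0!/6! · 2!3!2!0!2!1!] = √(16/5)
  +(−1)^2/∏(2,0,1,0,2,0)! = 1/4  (running 1/4)
⟨..|..⟩ = √(16/5)·(1/4) = +0.447214

+√(1/5) ≈ +0.447214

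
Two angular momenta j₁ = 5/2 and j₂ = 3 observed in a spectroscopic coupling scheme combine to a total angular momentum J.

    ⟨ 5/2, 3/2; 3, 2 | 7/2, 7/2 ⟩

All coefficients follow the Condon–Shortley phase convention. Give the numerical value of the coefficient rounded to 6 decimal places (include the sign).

triangle: 2!×3!×4!/10! = 288/3628800
(j±m)!: 4!×1!×5!×1!×7!×0! = 14515200
prefactor² = (2J+1)×Δ×N² = 9216
  k=1: −1/(1!×1!×0!×4!×3!×0!) = -1/144
Σ = -1/144  ⇒  CG² = 9216×(-1/144)² = 4/9
CG = −√(4/9) = -0.666667

-0.666667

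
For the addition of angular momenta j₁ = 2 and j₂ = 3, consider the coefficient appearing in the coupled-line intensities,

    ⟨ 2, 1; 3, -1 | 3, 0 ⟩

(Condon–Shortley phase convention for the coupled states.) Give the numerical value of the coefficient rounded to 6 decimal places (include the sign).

+0.182574  (= +√(1/30))

j₁+j₂−J=2  J+j₁−j₂=2  J−j₁+j₂=4  j₁+j₂+J+1=9
(j₁±m₁, j₂±m₂, J±M) = (3,1,2,4,3,3)
P² = 96/5
sum k=0..1:
  [0] +1/8 = 1/8
  [1] −1/12 = -1/12
S = 1/24
C² = P²·S² = 1/30 ; C = +0.182574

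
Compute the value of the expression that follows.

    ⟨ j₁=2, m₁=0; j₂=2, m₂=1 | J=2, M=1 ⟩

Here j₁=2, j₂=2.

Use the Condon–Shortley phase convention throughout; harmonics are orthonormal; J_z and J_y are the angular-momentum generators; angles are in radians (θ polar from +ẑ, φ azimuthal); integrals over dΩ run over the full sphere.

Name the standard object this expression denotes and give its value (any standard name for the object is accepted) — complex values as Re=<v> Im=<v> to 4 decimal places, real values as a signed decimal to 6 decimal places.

Clebsch–Gordan coefficient, −√(1/14) ≈ -0.267261

This is a Clebsch–Gordan (vector-coupling) coefficient.
√[5·2!2!2!/7! · 2!2!3!1!3!1!] = √(8/7)
  +(−1)^1/∏(1,1,1,2,1,0)! = -1/2  (running -1/2)
  +(−1)^2/∏(2,0,0,1,2,1)! = 1/4  (running -1/4)
⟨..|..⟩ = √(8/7)·(-1/4) = -0.267261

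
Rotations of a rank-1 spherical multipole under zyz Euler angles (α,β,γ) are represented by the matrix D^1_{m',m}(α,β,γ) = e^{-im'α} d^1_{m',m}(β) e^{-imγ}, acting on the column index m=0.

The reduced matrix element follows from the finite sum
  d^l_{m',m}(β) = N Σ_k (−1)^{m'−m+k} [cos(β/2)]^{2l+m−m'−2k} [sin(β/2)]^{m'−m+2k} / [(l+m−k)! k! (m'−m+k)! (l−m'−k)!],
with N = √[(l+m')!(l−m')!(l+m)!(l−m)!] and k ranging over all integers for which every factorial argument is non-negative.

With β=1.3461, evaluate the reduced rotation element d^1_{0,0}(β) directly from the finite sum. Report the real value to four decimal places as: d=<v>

d^1_{0,0}(β=1.3461) via the finite sum:
With c≡cos(β/2)=0.781924 and s≡sin(β/2)=0.623374, N=[1·1·1·1]^{1/2}=1.000000
The bounds max(0,m−m')=0 and min(l+m,l−m')=1 give 2 terms
  k=0: (−1)^0·1.0000/(1)·0.7819^2·0.6234^0 = +0.611405
  k=1: (−1)^1·1.0000/(1)·0.7819^0·0.6234^2 = -0.388595
d^1_{0,0}(1.3461) = +0.611405 -0.388595 = +0.222810

d=0.2228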